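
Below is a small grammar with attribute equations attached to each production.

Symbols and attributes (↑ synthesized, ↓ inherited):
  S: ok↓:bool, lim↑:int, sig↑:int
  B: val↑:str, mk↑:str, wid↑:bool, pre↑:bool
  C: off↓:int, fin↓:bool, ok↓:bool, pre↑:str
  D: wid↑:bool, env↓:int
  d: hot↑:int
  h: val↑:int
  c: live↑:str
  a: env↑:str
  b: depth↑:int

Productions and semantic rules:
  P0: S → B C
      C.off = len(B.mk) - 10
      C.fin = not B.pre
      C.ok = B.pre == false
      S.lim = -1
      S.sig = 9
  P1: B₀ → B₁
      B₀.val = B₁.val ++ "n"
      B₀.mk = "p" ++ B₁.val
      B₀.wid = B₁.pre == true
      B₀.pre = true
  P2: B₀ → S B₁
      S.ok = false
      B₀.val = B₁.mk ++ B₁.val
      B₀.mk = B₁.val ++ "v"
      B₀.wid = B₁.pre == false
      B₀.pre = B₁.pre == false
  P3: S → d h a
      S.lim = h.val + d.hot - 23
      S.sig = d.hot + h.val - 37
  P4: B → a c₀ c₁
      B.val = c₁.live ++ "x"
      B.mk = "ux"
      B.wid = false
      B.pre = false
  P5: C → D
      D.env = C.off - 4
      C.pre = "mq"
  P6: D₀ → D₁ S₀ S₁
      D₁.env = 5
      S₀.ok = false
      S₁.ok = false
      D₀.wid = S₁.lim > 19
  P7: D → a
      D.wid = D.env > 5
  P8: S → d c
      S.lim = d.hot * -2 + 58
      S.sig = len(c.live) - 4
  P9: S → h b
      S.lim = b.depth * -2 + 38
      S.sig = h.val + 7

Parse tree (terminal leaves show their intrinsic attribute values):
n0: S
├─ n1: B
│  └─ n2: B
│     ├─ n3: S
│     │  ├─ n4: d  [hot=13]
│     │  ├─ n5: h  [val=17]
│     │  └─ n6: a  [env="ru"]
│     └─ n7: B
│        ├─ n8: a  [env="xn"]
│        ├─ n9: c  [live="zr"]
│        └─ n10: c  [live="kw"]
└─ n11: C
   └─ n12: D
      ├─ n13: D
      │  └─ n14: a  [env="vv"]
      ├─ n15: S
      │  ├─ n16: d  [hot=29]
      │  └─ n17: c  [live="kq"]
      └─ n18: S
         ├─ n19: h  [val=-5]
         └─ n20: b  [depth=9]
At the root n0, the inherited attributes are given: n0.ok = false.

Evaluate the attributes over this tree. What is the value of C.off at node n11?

-4

1. n0.ok = false  [given at root]
2. n3.ok = false  [false]
3. n4.hot = 13  [terminal]
4. n5.val = 17  [terminal]
5. n6.env = "ru"  [terminal]
6. n3.lim = 7  [h.val + d.hot - 23]
7. n3.sig = -7  [d.hot + h.val - 37]
8. n8.env = "xn"  [terminal]
9. n9.live = "zr"  [terminal]
10. n10.live = "kw"  [terminal]
11. n7.val = "kwx"  [c₁.live ++ "x"]
12. n7.mk = "ux"  ["ux"]
13. n7.wid = false  [false]
14. n7.pre = false  [false]
15. n2.val = "uxkwx"  [B₁.mk ++ B₁.val]
16. n2.mk = "kwxv"  [B₁.val ++ "v"]
17. n2.wid = true  [B₁.pre == false]
18. n2.pre = true  [B₁.pre == false]
19. n1.val = "uxkwxn"  [B₁.val ++ "n"]
20. n1.mk = "puxkwx"  ["p" ++ B₁.val]
21. n1.wid = true  [B₁.pre == true]
22. n1.pre = true  [true]
23. n11.off = -4  [len(B.mk) - 10]
24. n11.fin = false  [not B.pre]
25. n11.ok = false  [B.pre == false]
26. n12.env = -8  [C.off - 4]
27. n13.env = 5  [5]
28. n14.env = "vv"  [terminal]
29. n13.wid = false  [D.env > 5]
30. n15.ok = false  [false]
31. n16.hot = 29  [terminal]
32. n17.live = "kq"  [terminal]
33. n15.lim = 0  [d.hot * -2 + 58]
34. n15.sig = -2  [len(c.live) - 4]
35. n18.ok = false  [false]
36. n19.val = -5  [terminal]
37. n20.depth = 9  [terminal]
38. n18.lim = 20  [b.depth * -2 + 38]
39. n18.sig = 2  [h.val + 7]
40. n12.wid = true  [S₁.lim > 19]
41. n11.pre = "mq"  ["mq"]
42. n0.lim = -1  [-1]
43. n0.sig = 9  [9]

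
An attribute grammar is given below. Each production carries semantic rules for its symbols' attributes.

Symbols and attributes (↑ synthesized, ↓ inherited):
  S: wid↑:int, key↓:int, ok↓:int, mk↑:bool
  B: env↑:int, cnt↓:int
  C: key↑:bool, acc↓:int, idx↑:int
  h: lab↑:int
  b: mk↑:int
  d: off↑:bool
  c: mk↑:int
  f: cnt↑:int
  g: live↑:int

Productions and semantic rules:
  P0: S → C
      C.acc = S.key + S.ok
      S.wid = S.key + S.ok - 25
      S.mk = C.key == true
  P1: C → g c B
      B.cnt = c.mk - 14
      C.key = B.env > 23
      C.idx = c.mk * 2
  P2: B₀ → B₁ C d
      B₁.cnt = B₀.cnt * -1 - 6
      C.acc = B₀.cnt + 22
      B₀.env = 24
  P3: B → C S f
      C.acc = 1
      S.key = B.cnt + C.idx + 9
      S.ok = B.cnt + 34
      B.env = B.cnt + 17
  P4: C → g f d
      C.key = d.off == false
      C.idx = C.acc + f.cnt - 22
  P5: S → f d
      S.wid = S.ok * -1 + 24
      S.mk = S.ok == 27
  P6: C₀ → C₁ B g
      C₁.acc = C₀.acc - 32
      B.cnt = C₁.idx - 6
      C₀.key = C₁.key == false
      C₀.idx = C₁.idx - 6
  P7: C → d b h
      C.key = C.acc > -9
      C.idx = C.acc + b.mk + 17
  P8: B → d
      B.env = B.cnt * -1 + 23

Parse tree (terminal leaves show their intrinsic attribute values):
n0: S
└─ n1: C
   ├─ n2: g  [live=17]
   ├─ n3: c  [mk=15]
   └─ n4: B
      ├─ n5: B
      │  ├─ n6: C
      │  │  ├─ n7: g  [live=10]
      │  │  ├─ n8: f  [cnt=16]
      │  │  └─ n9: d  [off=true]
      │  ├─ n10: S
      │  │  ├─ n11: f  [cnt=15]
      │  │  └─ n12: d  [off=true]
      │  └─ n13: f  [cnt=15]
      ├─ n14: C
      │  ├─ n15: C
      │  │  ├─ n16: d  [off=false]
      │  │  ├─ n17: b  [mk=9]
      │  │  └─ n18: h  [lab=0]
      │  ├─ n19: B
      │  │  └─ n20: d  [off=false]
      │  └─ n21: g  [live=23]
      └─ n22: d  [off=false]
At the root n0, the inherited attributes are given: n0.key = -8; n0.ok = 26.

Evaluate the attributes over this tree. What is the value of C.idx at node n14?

11

1. n0.key = -8  [given at root]
2. n0.ok = 26  [given at root]
3. n1.acc = 18  [S.key + S.ok]
4. n2.live = 17  [terminal]
5. n3.mk = 15  [terminal]
6. n4.cnt = 1  [c.mk - 14]
7. n5.cnt = -7  [B₀.cnt * -1 - 6]
8. n6.acc = 1  [1]
9. n7.live = 10  [terminal]
10. n8.cnt = 16  [terminal]
11. n9.off = true  [terminal]
12. n6.key = false  [d.off == false]
13. n6.idx = -5  [C.acc + f.cnt - 22]
14. n10.key = -3  [B.cnt + C.idx + 9]
15. n10.ok = 27  [B.cnt + 34]
16. n11.cnt = 15  [terminal]
17. n12.off = true  [terminal]
18. n10.wid = -3  [S.ok * -1 + 24]
19. n10.mk = true  [S.ok == 27]
20. n13.cnt = 15  [terminal]
21. n5.env = 10  [B.cnt + 17]
22. n14.acc = 23  [B₀.cnt + 22]
23. n15.acc = -9  [C₀.acc - 32]
24. n16.off = false  [terminal]
25. n17.mk = 9  [terminal]
26. n18.lab = 0  [terminal]
27. n15.key = false  [C.acc > -9]
28. n15.idx = 17  [C.acc + b.mk + 17]
29. n19.cnt = 11  [C₁.idx - 6]
30. n20.off = false  [terminal]
31. n19.env = 12  [B.cnt * -1 + 23]
32. n21.live = 23  [terminal]
33. n14.key = true  [C₁.key == false]
34. n14.idx = 11  [C₁.idx - 6]
35. n22.off = false  [terminal]
36. n4.env = 24  [24]
37. n1.key = true  [B.env > 23]
38. n1.idx = 30  [c.mk * 2]
39. n0.wid = -7  [S.key + S.ok - 25]
40. n0.mk = true  [C.key == true]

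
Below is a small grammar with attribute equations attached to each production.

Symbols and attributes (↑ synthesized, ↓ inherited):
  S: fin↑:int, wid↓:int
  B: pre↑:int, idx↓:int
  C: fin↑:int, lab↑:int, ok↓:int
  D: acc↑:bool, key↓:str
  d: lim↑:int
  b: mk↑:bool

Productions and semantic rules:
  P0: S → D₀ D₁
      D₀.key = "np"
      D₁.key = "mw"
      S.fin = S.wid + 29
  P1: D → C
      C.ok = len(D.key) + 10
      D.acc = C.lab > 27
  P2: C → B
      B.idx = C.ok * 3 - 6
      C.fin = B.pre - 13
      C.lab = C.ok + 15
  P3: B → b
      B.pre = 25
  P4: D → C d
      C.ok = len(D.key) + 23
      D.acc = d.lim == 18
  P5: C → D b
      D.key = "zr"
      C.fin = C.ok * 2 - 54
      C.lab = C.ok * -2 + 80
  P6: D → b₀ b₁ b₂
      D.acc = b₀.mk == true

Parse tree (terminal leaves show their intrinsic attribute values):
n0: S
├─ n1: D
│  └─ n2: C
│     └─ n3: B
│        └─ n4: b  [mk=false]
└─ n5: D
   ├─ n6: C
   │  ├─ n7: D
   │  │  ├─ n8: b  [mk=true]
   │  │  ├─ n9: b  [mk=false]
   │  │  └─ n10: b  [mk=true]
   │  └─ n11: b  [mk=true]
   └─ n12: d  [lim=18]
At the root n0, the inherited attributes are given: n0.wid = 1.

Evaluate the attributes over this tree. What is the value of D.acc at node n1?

1. n0.wid = 1  [given at root]
2. n1.key = "np"  ["np"]
3. n2.ok = 12  [len(D.key) + 10]
4. n3.idx = 30  [C.ok * 3 - 6]
5. n4.mk = false  [terminal]
6. n3.pre = 25  [25]
7. n2.fin = 12  [B.pre - 13]
8. n2.lab = 27  [C.ok + 15]
9. n1.acc = false  [C.lab > 27]
10. n5.key = "mw"  ["mw"]
11. n6.ok = 25  [len(D.key) + 23]
12. n7.key = "zr"  ["zr"]
13. n8.mk = true  [terminal]
14. n9.mk = false  [terminal]
15. n10.mk = true  [terminal]
16. n7.acc = true  [b₀.mk == true]
17. n11.mk = true  [terminal]
18. n6.fin = -4  [C.ok * 2 - 54]
19. n6.lab = 30  [C.ok * -2 + 80]
20. n12.lim = 18  [terminal]
21. n5.acc = true  [d.lim == 18]
22. n0.fin = 30  [S.wid + 29]

false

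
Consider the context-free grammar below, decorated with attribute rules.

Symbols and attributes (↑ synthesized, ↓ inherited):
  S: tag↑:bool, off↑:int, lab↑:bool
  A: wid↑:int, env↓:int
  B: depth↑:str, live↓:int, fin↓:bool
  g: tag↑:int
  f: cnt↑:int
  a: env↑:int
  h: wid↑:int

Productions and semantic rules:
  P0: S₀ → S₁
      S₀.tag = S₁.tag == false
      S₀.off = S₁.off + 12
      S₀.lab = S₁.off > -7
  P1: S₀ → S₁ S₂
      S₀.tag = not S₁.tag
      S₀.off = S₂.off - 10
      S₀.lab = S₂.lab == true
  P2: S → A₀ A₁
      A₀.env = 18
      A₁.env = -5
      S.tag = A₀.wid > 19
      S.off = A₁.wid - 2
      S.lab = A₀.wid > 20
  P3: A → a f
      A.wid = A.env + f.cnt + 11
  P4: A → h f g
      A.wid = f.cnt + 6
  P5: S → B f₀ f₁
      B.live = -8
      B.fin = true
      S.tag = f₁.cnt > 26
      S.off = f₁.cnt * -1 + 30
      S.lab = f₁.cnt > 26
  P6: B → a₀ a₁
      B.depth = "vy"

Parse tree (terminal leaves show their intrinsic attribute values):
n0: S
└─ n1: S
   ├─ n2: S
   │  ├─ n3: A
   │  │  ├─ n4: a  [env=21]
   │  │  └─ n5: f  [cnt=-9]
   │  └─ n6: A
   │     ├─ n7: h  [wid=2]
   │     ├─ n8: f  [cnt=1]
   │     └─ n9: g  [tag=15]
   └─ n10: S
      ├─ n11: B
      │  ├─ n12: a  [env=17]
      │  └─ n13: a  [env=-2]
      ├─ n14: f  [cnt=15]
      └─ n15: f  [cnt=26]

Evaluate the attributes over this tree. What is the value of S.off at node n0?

6

1. n3.env = 18  [18]
2. n4.env = 21  [terminal]
3. n5.cnt = -9  [terminal]
4. n3.wid = 20  [A.env + f.cnt + 11]
5. n6.env = -5  [-5]
6. n7.wid = 2  [terminal]
7. n8.cnt = 1  [terminal]
8. n9.tag = 15  [terminal]
9. n6.wid = 7  [f.cnt + 6]
10. n2.tag = true  [A₀.wid > 19]
11. n2.off = 5  [A₁.wid - 2]
12. n2.lab = false  [A₀.wid > 20]
13. n11.live = -8  [-8]
14. n11.fin = true  [true]
15. n12.env = 17  [terminal]
16. n13.env = -2  [terminal]
17. n11.depth = "vy"  ["vy"]
18. n14.cnt = 15  [terminal]
19. n15.cnt = 26  [terminal]
20. n10.tag = false  [f₁.cnt > 26]
21. n10.off = 4  [f₁.cnt * -1 + 30]
22. n10.lab = false  [f₁.cnt > 26]
23. n1.tag = false  [not S₁.tag]
24. n1.off = -6  [S₂.off - 10]
25. n1.lab = false  [S₂.lab == true]
26. n0.tag = true  [S₁.tag == false]
27. n0.off = 6  [S₁.off + 12]
28. n0.lab = true  [S₁.off > -7]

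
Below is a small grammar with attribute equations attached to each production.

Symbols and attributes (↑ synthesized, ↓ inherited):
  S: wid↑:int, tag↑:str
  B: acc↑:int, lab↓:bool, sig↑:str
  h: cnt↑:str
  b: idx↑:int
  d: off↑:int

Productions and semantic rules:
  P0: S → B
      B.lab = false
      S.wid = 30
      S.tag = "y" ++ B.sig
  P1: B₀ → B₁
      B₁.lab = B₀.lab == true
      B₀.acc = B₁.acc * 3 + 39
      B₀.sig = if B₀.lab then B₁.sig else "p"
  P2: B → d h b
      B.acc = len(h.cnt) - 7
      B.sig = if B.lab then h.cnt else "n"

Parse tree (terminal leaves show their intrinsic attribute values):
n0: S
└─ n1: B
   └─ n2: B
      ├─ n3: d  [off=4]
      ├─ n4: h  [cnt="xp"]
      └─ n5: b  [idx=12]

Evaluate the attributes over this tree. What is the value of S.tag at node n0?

1. n1.lab = false  [false]
2. n2.lab = false  [B₀.lab == true]
3. n3.off = 4  [terminal]
4. n4.cnt = "xp"  [terminal]
5. n5.idx = 12  [terminal]
6. n2.acc = -5  [len(h.cnt) - 7]
7. n2.sig = "n"  [if B.lab then h.cnt else "n"]
8. n1.acc = 24  [B₁.acc * 3 + 39]
9. n1.sig = "p"  [if B₀.lab then B₁.sig else "p"]
10. n0.wid = 30  [30]
11. n0.tag = "yp"  ["y" ++ B.sig]

"yp"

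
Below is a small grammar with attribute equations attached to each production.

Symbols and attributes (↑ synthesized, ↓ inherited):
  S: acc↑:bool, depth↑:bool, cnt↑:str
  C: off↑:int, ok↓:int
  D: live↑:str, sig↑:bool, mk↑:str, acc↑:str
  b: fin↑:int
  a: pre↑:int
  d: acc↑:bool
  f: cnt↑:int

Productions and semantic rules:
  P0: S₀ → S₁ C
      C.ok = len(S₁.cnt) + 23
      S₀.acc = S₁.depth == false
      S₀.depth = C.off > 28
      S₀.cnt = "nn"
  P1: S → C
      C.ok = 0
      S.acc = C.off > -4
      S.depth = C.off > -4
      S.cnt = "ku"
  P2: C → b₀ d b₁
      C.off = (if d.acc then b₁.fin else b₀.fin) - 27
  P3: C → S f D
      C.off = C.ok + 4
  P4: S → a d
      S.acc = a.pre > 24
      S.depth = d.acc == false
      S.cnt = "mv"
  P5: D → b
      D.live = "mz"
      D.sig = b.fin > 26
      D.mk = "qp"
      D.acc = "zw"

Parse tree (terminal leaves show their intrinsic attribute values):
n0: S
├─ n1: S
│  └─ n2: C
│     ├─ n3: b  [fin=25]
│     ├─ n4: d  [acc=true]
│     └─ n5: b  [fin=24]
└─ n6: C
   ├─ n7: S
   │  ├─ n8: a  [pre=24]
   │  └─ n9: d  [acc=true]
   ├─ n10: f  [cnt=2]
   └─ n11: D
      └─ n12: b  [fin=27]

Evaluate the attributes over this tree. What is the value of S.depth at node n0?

1. n2.ok = 0  [0]
2. n3.fin = 25  [terminal]
3. n4.acc = true  [terminal]
4. n5.fin = 24  [terminal]
5. n2.off = -3  [(if d.acc then b₁.fin else b₀.fin) - 27]
6. n1.acc = true  [C.off > -4]
7. n1.depth = true  [C.off > -4]
8. n1.cnt = "ku"  ["ku"]
9. n6.ok = 25  [len(S₁.cnt) + 23]
10. n8.pre = 24  [terminal]
11. n9.acc = true  [terminal]
12. n7.acc = false  [a.pre > 24]
13. n7.depth = false  [d.acc == false]
14. n7.cnt = "mv"  ["mv"]
15. n10.cnt = 2  [terminal]
16. n12.fin = 27  [terminal]
17. n11.live = "mz"  ["mz"]
18. n11.sig = true  [b.fin > 26]
19. n11.mk = "qp"  ["qp"]
20. n11.acc = "zw"  ["zw"]
21. n6.off = 29  [C.ok + 4]
22. n0.acc = false  [S₁.depth == false]
23. n0.depth = true  [C.off > 28]
24. n0.cnt = "nn"  ["nn"]

true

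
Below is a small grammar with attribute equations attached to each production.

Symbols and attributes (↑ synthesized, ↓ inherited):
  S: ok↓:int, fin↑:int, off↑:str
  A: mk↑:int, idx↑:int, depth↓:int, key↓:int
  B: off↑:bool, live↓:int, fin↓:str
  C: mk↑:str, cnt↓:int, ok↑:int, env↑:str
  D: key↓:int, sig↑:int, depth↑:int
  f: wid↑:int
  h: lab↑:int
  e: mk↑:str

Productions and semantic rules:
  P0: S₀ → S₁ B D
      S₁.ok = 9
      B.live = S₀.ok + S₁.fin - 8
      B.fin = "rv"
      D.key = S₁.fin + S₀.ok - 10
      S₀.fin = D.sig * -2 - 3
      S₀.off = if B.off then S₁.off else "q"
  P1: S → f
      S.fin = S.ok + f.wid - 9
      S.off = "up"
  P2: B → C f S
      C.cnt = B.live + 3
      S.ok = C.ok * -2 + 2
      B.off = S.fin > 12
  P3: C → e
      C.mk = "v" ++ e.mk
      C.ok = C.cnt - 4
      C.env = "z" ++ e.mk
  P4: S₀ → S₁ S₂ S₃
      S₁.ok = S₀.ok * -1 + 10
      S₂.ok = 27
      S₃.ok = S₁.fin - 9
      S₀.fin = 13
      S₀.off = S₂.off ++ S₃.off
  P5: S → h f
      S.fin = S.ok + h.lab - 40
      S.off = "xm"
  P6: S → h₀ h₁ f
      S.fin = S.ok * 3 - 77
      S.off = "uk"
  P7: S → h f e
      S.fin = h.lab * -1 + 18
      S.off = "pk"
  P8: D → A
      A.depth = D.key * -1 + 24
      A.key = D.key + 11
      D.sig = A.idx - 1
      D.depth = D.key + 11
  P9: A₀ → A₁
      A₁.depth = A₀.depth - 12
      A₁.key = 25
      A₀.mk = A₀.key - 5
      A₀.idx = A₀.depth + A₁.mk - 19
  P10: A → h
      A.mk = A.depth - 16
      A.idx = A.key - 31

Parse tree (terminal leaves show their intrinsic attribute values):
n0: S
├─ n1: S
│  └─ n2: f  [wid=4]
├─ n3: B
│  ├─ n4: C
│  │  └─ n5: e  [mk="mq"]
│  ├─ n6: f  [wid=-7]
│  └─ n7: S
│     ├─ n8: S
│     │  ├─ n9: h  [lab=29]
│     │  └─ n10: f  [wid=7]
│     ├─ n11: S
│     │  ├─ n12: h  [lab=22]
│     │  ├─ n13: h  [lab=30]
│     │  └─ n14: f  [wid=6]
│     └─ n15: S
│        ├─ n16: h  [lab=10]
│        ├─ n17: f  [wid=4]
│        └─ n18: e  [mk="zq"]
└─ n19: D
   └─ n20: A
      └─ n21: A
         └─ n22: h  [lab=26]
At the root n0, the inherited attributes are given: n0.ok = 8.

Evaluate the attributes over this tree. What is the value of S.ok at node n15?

-6

1. n0.ok = 8  [given at root]
2. n1.ok = 9  [9]
3. n2.wid = 4  [terminal]
4. n1.fin = 4  [S.ok + f.wid - 9]
5. n1.off = "up"  ["up"]
6. n3.live = 4  [S₀.ok + S₁.fin - 8]
7. n3.fin = "rv"  ["rv"]
8. n4.cnt = 7  [B.live + 3]
9. n5.mk = "mq"  [terminal]
10. n4.mk = "vmq"  ["v" ++ e.mk]
11. n4.ok = 3  [C.cnt - 4]
12. n4.env = "zmq"  ["z" ++ e.mk]
13. n6.wid = -7  [terminal]
14. n7.ok = -4  [C.ok * -2 + 2]
15. n8.ok = 14  [S₀.ok * -1 + 10]
16. n9.lab = 29  [terminal]
17. n10.wid = 7  [terminal]
18. n8.fin = 3  [S.ok + h.lab - 40]
19. n8.off = "xm"  ["xm"]
20. n11.ok = 27  [27]
21. n12.lab = 22  [terminal]
22. n13.lab = 30  [terminal]
23. n14.wid = 6  [terminal]
24. n11.fin = 4  [S.ok * 3 - 77]
25. n11.off = "uk"  ["uk"]
26. n15.ok = -6  [S₁.fin - 9]
27. n16.lab = 10  [terminal]
28. n17.wid = 4  [terminal]
29. n18.mk = "zq"  [terminal]
30. n15.fin = 8  [h.lab * -1 + 18]
31. n15.off = "pk"  ["pk"]
32. n7.fin = 13  [13]
33. n7.off = "ukpk"  [S₂.off ++ S₃.off]
34. n3.off = true  [S.fin > 12]
35. n19.key = 2  [S₁.fin + S₀.ok - 10]
36. n20.depth = 22  [D.key * -1 + 24]
37. n20.key = 13  [D.key + 11]
38. n21.depth = 10  [A₀.depth - 12]
39. n21.key = 25  [25]
40. n22.lab = 26  [terminal]
41. n21.mk = -6  [A.depth - 16]
42. n21.idx = -6  [A.key - 31]
43. n20.mk = 8  [A₀.key - 5]
44. n20.idx = -3  [A₀.depth + A₁.mk - 19]
45. n19.sig = -4  [A.idx - 1]
46. n19.depth = 13  [D.key + 11]
47. n0.fin = 5  [D.sig * -2 - 3]
48. n0.off = "up"  [if B.off then S₁.off else "q"]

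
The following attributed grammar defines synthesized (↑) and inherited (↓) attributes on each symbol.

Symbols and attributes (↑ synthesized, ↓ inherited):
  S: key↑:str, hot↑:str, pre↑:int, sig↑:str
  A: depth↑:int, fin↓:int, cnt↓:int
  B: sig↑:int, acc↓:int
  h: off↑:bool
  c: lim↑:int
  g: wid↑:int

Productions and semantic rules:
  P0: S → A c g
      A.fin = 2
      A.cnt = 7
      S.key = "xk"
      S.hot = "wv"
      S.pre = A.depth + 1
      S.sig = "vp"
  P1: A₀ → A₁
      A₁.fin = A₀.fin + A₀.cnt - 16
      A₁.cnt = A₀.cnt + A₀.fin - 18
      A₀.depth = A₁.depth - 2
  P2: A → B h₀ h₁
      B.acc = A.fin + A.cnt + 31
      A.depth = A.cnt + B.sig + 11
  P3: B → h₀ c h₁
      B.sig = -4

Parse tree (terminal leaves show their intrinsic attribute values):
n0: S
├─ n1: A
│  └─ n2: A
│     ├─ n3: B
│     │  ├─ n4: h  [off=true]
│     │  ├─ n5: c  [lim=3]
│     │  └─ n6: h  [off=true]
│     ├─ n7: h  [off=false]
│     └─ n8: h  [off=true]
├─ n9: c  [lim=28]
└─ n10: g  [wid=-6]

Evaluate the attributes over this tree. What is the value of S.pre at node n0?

1. n1.fin = 2  [2]
2. n1.cnt = 7  [7]
3. n2.fin = -7  [A₀.fin + A₀.cnt - 16]
4. n2.cnt = -9  [A₀.cnt + A₀.fin - 18]
5. n3.acc = 15  [A.fin + A.cnt + 31]
6. n4.off = true  [terminal]
7. n5.lim = 3  [terminal]
8. n6.off = true  [terminal]
9. n3.sig = -4  [-4]
10. n7.off = false  [terminal]
11. n8.off = true  [terminal]
12. n2.depth = -2  [A.cnt + B.sig + 11]
13. n1.depth = -4  [A₁.depth - 2]
14. n9.lim = 28  [terminal]
15. n10.wid = -6  [terminal]
16. n0.key = "xk"  ["xk"]
17. n0.hot = "wv"  ["wv"]
18. n0.pre = -3  [A.depth + 1]
19. n0.sig = "vp"  ["vp"]

-3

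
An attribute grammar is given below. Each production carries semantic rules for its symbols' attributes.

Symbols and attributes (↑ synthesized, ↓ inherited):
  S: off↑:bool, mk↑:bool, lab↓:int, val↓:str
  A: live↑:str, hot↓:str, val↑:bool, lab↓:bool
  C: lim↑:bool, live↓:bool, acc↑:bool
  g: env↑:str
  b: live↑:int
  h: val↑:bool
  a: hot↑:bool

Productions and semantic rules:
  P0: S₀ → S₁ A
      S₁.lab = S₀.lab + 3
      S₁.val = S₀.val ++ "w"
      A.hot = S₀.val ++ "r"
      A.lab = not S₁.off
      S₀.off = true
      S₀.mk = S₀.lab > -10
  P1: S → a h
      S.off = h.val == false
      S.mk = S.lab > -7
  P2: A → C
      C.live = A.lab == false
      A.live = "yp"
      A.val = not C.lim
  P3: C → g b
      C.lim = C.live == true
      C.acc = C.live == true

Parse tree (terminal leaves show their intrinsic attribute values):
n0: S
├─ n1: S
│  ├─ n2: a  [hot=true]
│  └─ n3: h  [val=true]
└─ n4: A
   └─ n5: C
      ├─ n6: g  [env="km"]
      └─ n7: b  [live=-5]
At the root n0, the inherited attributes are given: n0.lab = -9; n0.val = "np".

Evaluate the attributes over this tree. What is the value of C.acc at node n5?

false

1. n0.lab = -9  [given at root]
2. n0.val = "np"  [given at root]
3. n1.lab = -6  [S₀.lab + 3]
4. n1.val = "npw"  [S₀.val ++ "w"]
5. n2.hot = true  [terminal]
6. n3.val = true  [terminal]
7. n1.off = false  [h.val == false]
8. n1.mk = true  [S.lab > -7]
9. n4.hot = "npr"  [S₀.val ++ "r"]
10. n4.lab = true  [not S₁.off]
11. n5.live = false  [A.lab == false]
12. n6.env = "km"  [terminal]
13. n7.live = -5  [terminal]
14. n5.lim = false  [C.live == true]
15. n5.acc = false  [C.live == true]
16. n4.live = "yp"  ["yp"]
17. n4.val = true  [not C.lim]
18. n0.off = true  [true]
19. n0.mk = true  [S₀.lab > -10]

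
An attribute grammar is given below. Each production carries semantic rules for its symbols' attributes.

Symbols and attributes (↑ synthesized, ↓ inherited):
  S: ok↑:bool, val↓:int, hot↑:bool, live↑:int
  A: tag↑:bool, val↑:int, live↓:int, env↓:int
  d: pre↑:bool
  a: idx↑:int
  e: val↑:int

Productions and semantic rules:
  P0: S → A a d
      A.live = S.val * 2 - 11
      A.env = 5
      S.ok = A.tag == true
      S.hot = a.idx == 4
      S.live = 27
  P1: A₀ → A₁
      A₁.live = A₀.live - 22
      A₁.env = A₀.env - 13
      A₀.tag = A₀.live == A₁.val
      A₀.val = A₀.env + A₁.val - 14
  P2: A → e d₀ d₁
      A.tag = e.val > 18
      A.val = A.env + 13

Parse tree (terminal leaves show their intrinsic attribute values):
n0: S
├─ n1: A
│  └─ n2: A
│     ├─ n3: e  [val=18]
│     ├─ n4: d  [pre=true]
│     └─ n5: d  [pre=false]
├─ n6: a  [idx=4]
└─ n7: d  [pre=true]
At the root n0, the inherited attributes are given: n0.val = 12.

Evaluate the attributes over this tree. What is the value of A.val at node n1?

-4

1. n0.val = 12  [given at root]
2. n1.live = 13  [S.val * 2 - 11]
3. n1.env = 5  [5]
4. n2.live = -9  [A₀.live - 22]
5. n2.env = -8  [A₀.env - 13]
6. n3.val = 18  [terminal]
7. n4.pre = true  [terminal]
8. n5.pre = false  [terminal]
9. n2.tag = false  [e.val > 18]
10. n2.val = 5  [A.env + 13]
11. n1.tag = false  [A₀.live == A₁.val]
12. n1.val = -4  [A₀.env + A₁.val - 14]
13. n6.idx = 4  [terminal]
14. n7.pre = true  [terminal]
15. n0.ok = false  [A.tag == true]
16. n0.hot = true  [a.idx == 4]
17. n0.live = 27  [27]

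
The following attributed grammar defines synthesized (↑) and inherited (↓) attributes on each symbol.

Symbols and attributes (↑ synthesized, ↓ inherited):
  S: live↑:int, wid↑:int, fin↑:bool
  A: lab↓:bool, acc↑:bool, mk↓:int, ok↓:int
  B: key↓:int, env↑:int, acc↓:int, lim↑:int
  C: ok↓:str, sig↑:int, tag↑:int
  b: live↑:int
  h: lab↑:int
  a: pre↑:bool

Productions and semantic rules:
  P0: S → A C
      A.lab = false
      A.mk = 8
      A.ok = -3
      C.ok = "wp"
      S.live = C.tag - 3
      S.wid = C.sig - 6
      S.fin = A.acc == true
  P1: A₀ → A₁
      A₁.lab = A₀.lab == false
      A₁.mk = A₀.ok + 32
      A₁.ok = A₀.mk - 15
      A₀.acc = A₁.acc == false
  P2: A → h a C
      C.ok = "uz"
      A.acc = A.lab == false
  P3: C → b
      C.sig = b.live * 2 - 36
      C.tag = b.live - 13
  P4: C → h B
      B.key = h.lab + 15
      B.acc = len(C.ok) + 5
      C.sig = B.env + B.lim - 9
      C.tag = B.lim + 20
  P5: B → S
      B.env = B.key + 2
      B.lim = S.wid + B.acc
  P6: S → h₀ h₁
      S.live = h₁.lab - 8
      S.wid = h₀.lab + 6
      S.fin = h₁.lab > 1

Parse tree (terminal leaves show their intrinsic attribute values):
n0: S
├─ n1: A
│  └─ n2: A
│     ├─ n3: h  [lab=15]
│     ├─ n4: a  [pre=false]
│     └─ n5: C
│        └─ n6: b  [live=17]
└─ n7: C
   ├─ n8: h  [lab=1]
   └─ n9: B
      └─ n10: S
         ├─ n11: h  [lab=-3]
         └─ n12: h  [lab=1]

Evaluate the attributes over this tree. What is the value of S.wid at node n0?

13

1. n1.lab = false  [false]
2. n1.mk = 8  [8]
3. n1.ok = -3  [-3]
4. n2.lab = true  [A₀.lab == false]
5. n2.mk = 29  [A₀.ok + 32]
6. n2.ok = -7  [A₀.mk - 15]
7. n3.lab = 15  [terminal]
8. n4.pre = false  [terminal]
9. n5.ok = "uz"  ["uz"]
10. n6.live = 17  [terminal]
11. n5.sig = -2  [b.live * 2 - 36]
12. n5.tag = 4  [b.live - 13]
13. n2.acc = false  [A.lab == false]
14. n1.acc = true  [A₁.acc == false]
15. n7.ok = "wp"  ["wp"]
16. n8.lab = 1  [terminal]
17. n9.key = 16  [h.lab + 15]
18. n9.acc = 7  [len(C.ok) + 5]
19. n11.lab = -3  [terminal]
20. n12.lab = 1  [terminal]
21. n10.live = -7  [h₁.lab - 8]
22. n10.wid = 3  [h₀.lab + 6]
23. n10.fin = false  [h₁.lab > 1]
24. n9.env = 18  [B.key + 2]
25. n9.lim = 10  [S.wid + B.acc]
26. n7.sig = 19  [B.env + B.lim - 9]
27. n7.tag = 30  [B.lim + 20]
28. n0.live = 27  [C.tag - 3]
29. n0.wid = 13  [C.sig - 6]
30. n0.fin = true  [A.acc == true]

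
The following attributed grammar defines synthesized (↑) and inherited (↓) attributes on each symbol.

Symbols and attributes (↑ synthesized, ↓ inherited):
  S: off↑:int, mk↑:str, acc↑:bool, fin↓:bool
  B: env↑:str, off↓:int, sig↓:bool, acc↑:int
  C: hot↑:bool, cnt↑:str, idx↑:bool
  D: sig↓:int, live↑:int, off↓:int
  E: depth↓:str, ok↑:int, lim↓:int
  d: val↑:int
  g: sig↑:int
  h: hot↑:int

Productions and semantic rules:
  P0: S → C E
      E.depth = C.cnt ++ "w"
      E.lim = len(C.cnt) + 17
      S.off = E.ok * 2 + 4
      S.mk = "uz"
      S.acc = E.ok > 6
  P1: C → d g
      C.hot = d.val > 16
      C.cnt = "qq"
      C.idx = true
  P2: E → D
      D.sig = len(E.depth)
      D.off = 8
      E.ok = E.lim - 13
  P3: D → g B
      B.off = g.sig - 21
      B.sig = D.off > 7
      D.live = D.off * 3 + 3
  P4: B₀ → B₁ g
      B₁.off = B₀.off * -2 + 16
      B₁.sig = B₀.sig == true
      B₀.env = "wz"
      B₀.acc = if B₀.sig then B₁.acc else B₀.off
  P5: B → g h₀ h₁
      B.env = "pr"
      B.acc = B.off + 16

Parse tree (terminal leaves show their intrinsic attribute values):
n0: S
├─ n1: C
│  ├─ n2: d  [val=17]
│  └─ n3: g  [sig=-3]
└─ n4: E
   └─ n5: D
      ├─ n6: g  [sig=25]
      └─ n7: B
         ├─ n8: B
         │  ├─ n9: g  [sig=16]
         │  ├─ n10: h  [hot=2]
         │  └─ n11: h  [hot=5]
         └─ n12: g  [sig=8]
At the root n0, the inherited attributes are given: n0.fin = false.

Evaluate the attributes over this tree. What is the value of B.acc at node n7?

24

1. n0.fin = false  [given at root]
2. n2.val = 17  [terminal]
3. n3.sig = -3  [terminal]
4. n1.hot = true  [d.val > 16]
5. n1.cnt = "qq"  ["qq"]
6. n1.idx = true  [true]
7. n4.depth = "qqw"  [C.cnt ++ "w"]
8. n4.lim = 19  [len(C.cnt) + 17]
9. n5.sig = 3  [len(E.depth)]
10. n5.off = 8  [8]
11. n6.sig = 25  [terminal]
12. n7.off = 4  [g.sig - 21]
13. n7.sig = true  [D.off > 7]
14. n8.off = 8  [B₀.off * -2 + 16]
15. n8.sig = true  [B₀.sig == true]
16. n9.sig = 16  [terminal]
17. n10.hot = 2  [terminal]
18. n11.hot = 5  [terminal]
19. n8.env = "pr"  ["pr"]
20. n8.acc = 24  [B.off + 16]
21. n12.sig = 8  [terminal]
22. n7.env = "wz"  ["wz"]
23. n7.acc = 24  [if B₀.sig then B₁.acc else B₀.off]
24. n5.live = 27  [D.off * 3 + 3]
25. n4.ok = 6  [E.lim - 13]
26. n0.off = 16  [E.ok * 2 + 4]
27. n0.mk = "uz"  ["uz"]
28. n0.acc = false  [E.ok > 6]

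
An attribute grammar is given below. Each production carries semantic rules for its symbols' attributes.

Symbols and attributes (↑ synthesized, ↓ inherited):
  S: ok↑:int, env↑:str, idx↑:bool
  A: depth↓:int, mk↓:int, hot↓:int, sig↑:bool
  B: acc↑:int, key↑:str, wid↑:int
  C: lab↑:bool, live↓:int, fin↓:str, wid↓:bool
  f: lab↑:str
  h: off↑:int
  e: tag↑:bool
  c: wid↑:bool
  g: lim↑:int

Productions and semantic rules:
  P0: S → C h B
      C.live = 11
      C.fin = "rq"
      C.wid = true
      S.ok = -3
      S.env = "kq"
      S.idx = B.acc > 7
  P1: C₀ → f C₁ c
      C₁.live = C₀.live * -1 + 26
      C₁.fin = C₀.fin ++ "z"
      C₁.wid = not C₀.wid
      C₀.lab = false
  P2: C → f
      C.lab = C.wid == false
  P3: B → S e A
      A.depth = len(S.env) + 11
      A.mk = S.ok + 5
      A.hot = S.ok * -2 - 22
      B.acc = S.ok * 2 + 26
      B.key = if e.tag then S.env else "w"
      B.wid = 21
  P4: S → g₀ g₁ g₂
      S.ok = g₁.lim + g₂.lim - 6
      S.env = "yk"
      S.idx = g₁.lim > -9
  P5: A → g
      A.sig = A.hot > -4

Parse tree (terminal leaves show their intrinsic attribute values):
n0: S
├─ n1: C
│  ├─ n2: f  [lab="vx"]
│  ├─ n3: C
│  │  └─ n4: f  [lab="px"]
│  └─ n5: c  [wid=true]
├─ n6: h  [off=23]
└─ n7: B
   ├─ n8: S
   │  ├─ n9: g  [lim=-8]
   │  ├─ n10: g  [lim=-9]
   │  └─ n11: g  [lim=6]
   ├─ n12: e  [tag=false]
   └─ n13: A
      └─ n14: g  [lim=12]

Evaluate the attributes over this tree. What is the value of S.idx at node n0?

true

1. n1.live = 11  [11]
2. n1.fin = "rq"  ["rq"]
3. n1.wid = true  [true]
4. n2.lab = "vx"  [terminal]
5. n3.live = 15  [C₀.live * -1 + 26]
6. n3.fin = "rqz"  [C₀.fin ++ "z"]
7. n3.wid = false  [not C₀.wid]
8. n4.lab = "px"  [terminal]
9. n3.lab = true  [C.wid == false]
10. n5.wid = true  [terminal]
11. n1.lab = false  [false]
12. n6.off = 23  [terminal]
13. n9.lim = -8  [terminal]
14. n10.lim = -9  [terminal]
15. n11.lim = 6  [terminal]
16. n8.ok = -9  [g₁.lim + g₂.lim - 6]
17. n8.env = "yk"  ["yk"]
18. n8.idx = false  [g₁.lim > -9]
19. n12.tag = false  [terminal]
20. n13.depth = 13  [len(S.env) + 11]
21. n13.mk = -4  [S.ok + 5]
22. n13.hot = -4  [S.ok * -2 - 22]
23. n14.lim = 12  [terminal]
24. n13.sig = false  [A.hot > -4]
25. n7.acc = 8  [S.ok * 2 + 26]
26. n7.key = "w"  [if e.tag then S.env else "w"]
27. n7.wid = 21  [21]
28. n0.ok = -3  [-3]
29. n0.env = "kq"  ["kq"]
30. n0.idx = true  [B.acc > 7]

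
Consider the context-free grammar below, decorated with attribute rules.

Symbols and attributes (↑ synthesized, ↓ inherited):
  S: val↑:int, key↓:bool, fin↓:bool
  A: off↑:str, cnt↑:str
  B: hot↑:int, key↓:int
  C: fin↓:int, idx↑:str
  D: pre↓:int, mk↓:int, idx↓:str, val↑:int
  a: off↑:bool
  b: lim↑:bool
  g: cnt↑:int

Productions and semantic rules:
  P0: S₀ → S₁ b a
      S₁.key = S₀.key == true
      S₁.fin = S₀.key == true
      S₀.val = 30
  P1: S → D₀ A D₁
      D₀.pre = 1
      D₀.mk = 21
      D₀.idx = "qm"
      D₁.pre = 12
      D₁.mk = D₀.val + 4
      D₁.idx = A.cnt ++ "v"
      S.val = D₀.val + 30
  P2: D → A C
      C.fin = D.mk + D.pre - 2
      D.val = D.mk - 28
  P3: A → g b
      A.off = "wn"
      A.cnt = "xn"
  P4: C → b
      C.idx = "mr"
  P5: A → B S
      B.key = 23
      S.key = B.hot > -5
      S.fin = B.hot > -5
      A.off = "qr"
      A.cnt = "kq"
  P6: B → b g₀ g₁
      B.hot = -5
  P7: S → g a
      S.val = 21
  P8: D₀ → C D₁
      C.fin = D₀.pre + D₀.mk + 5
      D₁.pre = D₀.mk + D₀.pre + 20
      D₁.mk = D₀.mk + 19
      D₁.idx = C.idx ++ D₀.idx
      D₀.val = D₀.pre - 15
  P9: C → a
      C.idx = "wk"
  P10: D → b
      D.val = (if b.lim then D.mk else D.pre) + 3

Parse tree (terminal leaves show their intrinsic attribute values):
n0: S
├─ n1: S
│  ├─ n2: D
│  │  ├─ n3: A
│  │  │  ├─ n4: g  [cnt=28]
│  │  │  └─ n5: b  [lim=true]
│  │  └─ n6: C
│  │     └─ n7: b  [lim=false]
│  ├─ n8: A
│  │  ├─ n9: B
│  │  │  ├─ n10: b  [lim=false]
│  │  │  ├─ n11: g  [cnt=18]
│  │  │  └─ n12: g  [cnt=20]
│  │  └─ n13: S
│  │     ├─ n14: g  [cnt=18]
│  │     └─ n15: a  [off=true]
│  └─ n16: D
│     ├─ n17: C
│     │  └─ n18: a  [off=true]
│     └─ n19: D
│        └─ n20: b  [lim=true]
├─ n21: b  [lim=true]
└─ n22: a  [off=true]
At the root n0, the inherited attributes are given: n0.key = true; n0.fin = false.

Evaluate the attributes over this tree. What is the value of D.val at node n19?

1. n0.key = true  [given at root]
2. n0.fin = false  [given at root]
3. n1.key = true  [S₀.key == true]
4. n1.fin = true  [S₀.key == true]
5. n2.pre = 1  [1]
6. n2.mk = 21  [21]
7. n2.idx = "qm"  ["qm"]
8. n4.cnt = 28  [terminal]
9. n5.lim = true  [terminal]
10. n3.off = "wn"  ["wn"]
11. n3.cnt = "xn"  ["xn"]
12. n6.fin = 20  [D.mk + D.pre - 2]
13. n7.lim = false  [terminal]
14. n6.idx = "mr"  ["mr"]
15. n2.val = -7  [D.mk - 28]
16. n9.key = 23  [23]
17. n10.lim = false  [terminal]
18. n11.cnt = 18  [terminal]
19. n12.cnt = 20  [terminal]
20. n9.hot = -5  [-5]
21. n13.key = false  [B.hot > -5]
22. n13.fin = false  [B.hot > -5]
23. n14.cnt = 18  [terminal]
24. n15.off = true  [terminal]
25. n13.val = 21  [21]
26. n8.off = "qr"  ["qr"]
27. n8.cnt = "kq"  ["kq"]
28. n16.pre = 12  [12]
29. n16.mk = -3  [D₀.val + 4]
30. n16.idx = "kqv"  [A.cnt ++ "v"]
31. n17.fin = 14  [D₀.pre + D₀.mk + 5]
32. n18.off = true  [terminal]
33. n17.idx = "wk"  ["wk"]
34. n19.pre = 29  [D₀.mk + D₀.pre + 20]
35. n19.mk = 16  [D₀.mk + 19]
36. n19.idx = "wkkqv"  [C.idx ++ D₀.idx]
37. n20.lim = true  [terminal]
38. n19.val = 19  [(if b.lim then D.mk else D.pre) + 3]
39. n16.val = -3  [D₀.pre - 15]
40. n1.val = 23  [D₀.val + 30]
41. n21.lim = true  [terminal]
42. n22.off = true  [terminal]
43. n0.val = 30  [30]

19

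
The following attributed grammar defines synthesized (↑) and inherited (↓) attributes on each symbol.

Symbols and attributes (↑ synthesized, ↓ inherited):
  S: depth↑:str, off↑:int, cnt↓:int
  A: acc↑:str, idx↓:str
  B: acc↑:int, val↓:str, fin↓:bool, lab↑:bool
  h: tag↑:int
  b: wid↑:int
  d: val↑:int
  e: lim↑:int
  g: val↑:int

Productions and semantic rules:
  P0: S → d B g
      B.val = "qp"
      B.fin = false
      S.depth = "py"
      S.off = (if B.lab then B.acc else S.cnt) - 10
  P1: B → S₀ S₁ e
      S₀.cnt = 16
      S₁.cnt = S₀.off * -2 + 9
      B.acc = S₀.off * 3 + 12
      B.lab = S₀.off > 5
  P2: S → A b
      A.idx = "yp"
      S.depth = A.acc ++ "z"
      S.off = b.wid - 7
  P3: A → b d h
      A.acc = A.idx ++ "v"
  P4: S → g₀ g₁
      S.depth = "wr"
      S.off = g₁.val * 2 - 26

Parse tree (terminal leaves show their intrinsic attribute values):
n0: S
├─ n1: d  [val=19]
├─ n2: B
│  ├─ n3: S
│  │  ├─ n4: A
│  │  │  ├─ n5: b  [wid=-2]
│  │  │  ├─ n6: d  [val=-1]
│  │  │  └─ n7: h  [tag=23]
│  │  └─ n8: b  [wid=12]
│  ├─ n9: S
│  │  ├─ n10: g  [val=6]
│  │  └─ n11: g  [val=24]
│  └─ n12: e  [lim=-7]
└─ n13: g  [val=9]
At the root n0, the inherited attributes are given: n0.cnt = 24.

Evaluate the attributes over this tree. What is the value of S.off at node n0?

1. n0.cnt = 24  [given at root]
2. n1.val = 19  [terminal]
3. n2.val = "qp"  ["qp"]
4. n2.fin = false  [false]
5. n3.cnt = 16  [16]
6. n4.idx = "yp"  ["yp"]
7. n5.wid = -2  [terminal]
8. n6.val = -1  [terminal]
9. n7.tag = 23  [terminal]
10. n4.acc = "ypv"  [A.idx ++ "v"]
11. n8.wid = 12  [terminal]
12. n3.depth = "ypvz"  [A.acc ++ "z"]
13. n3.off = 5  [b.wid - 7]
14. n9.cnt = -1  [S₀.off * -2 + 9]
15. n10.val = 6  [terminal]
16. n11.val = 24  [terminal]
17. n9.depth = "wr"  ["wr"]
18. n9.off = 22  [g₁.val * 2 - 26]
19. n12.lim = -7  [terminal]
20. n2.acc = 27  [S₀.off * 3 + 12]
21. n2.lab = false  [S₀.off > 5]
22. n13.val = 9  [terminal]
23. n0.depth = "py"  ["py"]
24. n0.off = 14  [(if B.lab then B.acc else S.cnt) - 10]

14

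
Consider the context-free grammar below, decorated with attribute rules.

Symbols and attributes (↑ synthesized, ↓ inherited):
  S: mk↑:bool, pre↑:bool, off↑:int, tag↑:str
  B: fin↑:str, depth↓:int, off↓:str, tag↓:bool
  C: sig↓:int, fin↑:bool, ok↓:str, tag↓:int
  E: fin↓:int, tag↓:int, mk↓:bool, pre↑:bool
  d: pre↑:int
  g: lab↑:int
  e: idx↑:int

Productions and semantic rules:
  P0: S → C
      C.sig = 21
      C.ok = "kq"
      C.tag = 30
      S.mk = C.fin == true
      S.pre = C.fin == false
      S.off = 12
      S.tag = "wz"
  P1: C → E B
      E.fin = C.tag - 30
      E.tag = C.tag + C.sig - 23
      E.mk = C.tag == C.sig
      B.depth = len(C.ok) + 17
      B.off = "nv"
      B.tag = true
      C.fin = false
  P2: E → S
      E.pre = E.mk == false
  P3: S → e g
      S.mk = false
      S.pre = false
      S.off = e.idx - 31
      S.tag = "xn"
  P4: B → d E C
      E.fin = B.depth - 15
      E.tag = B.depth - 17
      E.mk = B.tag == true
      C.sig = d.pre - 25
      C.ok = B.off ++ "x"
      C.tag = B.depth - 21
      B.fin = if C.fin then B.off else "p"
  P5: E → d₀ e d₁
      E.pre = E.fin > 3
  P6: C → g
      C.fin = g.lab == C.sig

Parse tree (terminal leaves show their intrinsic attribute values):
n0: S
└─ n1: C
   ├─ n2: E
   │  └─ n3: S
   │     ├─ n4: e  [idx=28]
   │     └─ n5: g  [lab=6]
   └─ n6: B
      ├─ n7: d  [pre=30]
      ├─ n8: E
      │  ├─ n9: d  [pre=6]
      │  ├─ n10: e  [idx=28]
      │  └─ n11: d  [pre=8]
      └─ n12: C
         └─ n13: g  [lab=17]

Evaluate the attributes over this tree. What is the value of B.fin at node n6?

"p"

1. n1.sig = 21  [21]
2. n1.ok = "kq"  ["kq"]
3. n1.tag = 30  [30]
4. n2.fin = 0  [C.tag - 30]
5. n2.tag = 28  [C.tag + C.sig - 23]
6. n2.mk = false  [C.tag == C.sig]
7. n4.idx = 28  [terminal]
8. n5.lab = 6  [terminal]
9. n3.mk = false  [false]
10. n3.pre = false  [false]
11. n3.off = -3  [e.idx - 31]
12. n3.tag = "xn"  ["xn"]
13. n2.pre = true  [E.mk == false]
14. n6.depth = 19  [len(C.ok) + 17]
15. n6.off = "nv"  ["nv"]
16. n6.tag = true  [true]
17. n7.pre = 30  [terminal]
18. n8.fin = 4  [B.depth - 15]
19. n8.tag = 2  [B.depth - 17]
20. n8.mk = true  [B.tag == true]
21. n9.pre = 6  [terminal]
22. n10.idx = 28  [terminal]
23. n11.pre = 8  [terminal]
24. n8.pre = true  [E.fin > 3]
25. n12.sig = 5  [d.pre - 25]
26. n12.ok = "nvx"  [B.off ++ "x"]
27. n12.tag = -2  [B.depth - 21]
28. n13.lab = 17  [terminal]
29. n12.fin = false  [g.lab == C.sig]
30. n6.fin = "p"  [if C.fin then B.off else "p"]
31. n1.fin = false  [false]
32. n0.mk = false  [C.fin == true]
33. n0.pre = true  [C.fin == false]
34. n0.off = 12  [12]
35. n0.tag = "wz"  ["wz"]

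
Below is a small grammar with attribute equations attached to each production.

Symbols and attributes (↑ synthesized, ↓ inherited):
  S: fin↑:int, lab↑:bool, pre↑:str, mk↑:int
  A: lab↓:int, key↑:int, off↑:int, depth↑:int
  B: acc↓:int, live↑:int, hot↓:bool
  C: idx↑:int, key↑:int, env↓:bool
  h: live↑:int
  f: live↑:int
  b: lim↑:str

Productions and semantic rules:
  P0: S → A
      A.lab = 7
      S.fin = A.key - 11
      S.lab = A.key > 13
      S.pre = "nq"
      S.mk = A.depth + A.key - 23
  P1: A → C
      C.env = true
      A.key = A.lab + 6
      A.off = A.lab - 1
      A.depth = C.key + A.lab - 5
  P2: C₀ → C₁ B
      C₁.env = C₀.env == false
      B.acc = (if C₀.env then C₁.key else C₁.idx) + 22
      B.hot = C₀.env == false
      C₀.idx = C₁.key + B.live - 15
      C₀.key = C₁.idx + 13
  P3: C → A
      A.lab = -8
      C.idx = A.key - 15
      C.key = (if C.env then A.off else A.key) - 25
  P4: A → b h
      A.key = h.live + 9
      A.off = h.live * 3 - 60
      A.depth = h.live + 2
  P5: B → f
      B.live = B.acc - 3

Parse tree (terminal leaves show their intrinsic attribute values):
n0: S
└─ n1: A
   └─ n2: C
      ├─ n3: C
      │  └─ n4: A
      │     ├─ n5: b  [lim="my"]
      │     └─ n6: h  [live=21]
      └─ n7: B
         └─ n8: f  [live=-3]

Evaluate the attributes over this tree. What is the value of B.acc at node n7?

1. n1.lab = 7  [7]
2. n2.env = true  [true]
3. n3.env = false  [C₀.env == false]
4. n4.lab = -8  [-8]
5. n5.lim = "my"  [terminal]
6. n6.live = 21  [terminal]
7. n4.key = 30  [h.live + 9]
8. n4.off = 3  [h.live * 3 - 60]
9. n4.depth = 23  [h.live + 2]
10. n3.idx = 15  [A.key - 15]
11. n3.key = 5  [(if C.env then A.off else A.key) - 25]
12. n7.acc = 27  [(if C₀.env then C₁.key else C₁.idx) + 22]
13. n7.hot = false  [C₀.env == false]
14. n8.live = -3  [terminal]
15. n7.live = 24  [B.acc - 3]
16. n2.idx = 14  [C₁.key + B.live - 15]
17. n2.key = 28  [C₁.idx + 13]
18. n1.key = 13  [A.lab + 6]
19. n1.off = 6  [A.lab - 1]
20. n1.depth = 30  [C.key + A.lab - 5]
21. n0.fin = 2  [A.key - 11]
22. n0.lab = false  [A.key > 13]
23. n0.pre = "nq"  ["nq"]
24. n0.mk = 20  [A.depth + A.key - 23]

27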